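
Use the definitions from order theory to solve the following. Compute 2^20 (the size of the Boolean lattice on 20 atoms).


Power set = 2^n.
2^20 = 1048576


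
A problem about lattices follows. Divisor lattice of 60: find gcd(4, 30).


In a divisor lattice, meet = gcd (greatest common divisor).
By Euclidean algorithm or factoring: gcd(4,30) = 2


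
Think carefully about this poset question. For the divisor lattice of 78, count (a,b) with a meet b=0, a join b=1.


Complement pair (a,b): a meet b = bottom, a join b = top.
Here: gcd(a,b)=1 and lcm(a,b)=78, i.e. a*b=78 with a,b coprime.
Pairs found: (1,78), (2,39), (3,26), (6,13), ... (4 more)
Total ordered pairs: 8


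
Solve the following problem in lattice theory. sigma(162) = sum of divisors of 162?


sigma(n) = sum of divisors.
Divisors of 162: [1, 2, 3, 6, 9, 18, 27, 54, 81, 162]
Sum = 363


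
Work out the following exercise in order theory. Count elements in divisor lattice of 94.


Divisors of 94: [1, 2, 47, 94]
Count: 4


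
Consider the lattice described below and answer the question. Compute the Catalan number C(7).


C(n) = C(2n, n) / (n+1).
C(14, 7) = 3432
C(7) = 3432 / 8 = 429


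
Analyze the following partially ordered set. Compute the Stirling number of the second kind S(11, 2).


S(n,k) = k*S(n-1,k) + S(n-1,k-1).
S(10,2) = 511, S(10,1) = 1
S(11,2) = 2*511 + 1 = 1022 + 1
S(11,2) = 1023


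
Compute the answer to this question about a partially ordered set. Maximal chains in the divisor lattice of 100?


A maximal chain goes from the minimum element to a maximal element via cover relations.
Counting all min-to-max paths in the cover graph.
Total maximal chains: 6


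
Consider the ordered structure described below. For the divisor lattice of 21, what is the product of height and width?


Height = length of longest chain minus 1; width = size of largest antichain.
A maximum chain: 1 | 7 | 21  (height 2).
A maximum antichain: {3, 7}  (width 2).
Product = 2 * 2 = 4


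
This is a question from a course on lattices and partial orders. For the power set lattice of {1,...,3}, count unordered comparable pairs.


A comparable pair {a,b} has a < b or b < a in the order.
Count unordered pairs where one element is strictly below the other.
Examples: {{},{1}}, {{},{2}}, {{},{3}}, {{},{1,2}}, ...
Total comparable pairs: 19


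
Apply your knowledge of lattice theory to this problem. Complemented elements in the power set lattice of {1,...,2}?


An element a is complemented if some b has a meet b = bottom, a join b = top.
every subset A has complement S\A, so all elements are complemented.
Complemented elements: {}, {1}, {2}, {1,2}
Count: 4


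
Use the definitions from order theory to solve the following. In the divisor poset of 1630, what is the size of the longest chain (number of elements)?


A chain is a totally ordered subset; we count the number of elements in a maximum chain.
Compute, for each element x, the size of the longest chain ending at x:
  1: 1
  2: 2
  5: 2
  163: 2
  10: 3
  326: 3
  ...
A maximum chain: 1 < 2 < 10 < 1630
Number of elements in the longest chain: 4


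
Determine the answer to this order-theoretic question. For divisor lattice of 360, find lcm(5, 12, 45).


In a divisor lattice, join = lcm (least common multiple).
Compute lcm iteratively: start with first element, then lcm(current, next).
Elements: [5, 12, 45]
lcm(5,12) = 60
lcm(60,45) = 180
Final lcm = 180


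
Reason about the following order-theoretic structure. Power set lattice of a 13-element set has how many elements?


Power set = 2^n.
2^13 = 8192


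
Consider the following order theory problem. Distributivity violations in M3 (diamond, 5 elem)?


Distributive law: a ^ (b v c) = (a ^ b) v (a ^ c).
Check all 5^3 = 125 ordered triples (a,b,c).
  e.g. a=a1, b=a2, c=a3: lhs=a1 != rhs=0
  e.g. a=a1, b=a3, c=a2: lhs=a1 != rhs=0
Total violating triples: 6


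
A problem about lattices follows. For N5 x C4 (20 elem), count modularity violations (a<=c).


Modular law: if a <= c then a v (b ^ c) = (a v b) ^ c.
Check all triples (a,b,c) with a <= c among 20 elements.
  e.g. a=(a,0), b=(c,0), c=(b,0): lhs=(a,0) != rhs=(b,0)
  e.g. a=(a,0), b=(c,1), c=(b,0): lhs=(a,0) != rhs=(b,0)
Total violating triples: 40


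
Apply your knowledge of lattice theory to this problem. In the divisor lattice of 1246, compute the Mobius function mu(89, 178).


In a divisor lattice, mu(a,b) = mu(b/a) where mu is the classical Mobius function.
b/a = 178/89 = 2
Prime factorization of 2: primes [2]
2 is squarefree with 1 prime factor(s), so mu(2) = (-1)^1 = -1


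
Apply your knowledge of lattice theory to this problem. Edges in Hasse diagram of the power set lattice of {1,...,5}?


A cover relation a -< b holds when a < b with no c strictly between.
Cover relations:
  {} -< {1}
  {} -< {2}
  {} -< {3}
  {} -< {4}
  {} -< {5}
  {1} -< {1,2}
  {1} -< {1,3}
  {1} -< {1,4}
  ...72 more
Total: 80


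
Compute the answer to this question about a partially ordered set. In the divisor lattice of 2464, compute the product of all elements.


Divisors of 2464: [1, 2, 4, 7, 8, 11, 14, 16, 22, 28, 32, 44, 56, 77, 88, 112, 154, 176, 224, 308, 352, 616, 1232, 2464]
Product = n^(d(n)/2) = 2464^(24/2)
Product = 50082781634695956879921596112047907536896


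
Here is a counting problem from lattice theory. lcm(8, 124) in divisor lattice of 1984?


Join=lcm.
gcd(8,124)=4
lcm=248


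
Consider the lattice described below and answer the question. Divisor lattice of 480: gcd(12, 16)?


Meet=gcd.
gcd(12,16)=4


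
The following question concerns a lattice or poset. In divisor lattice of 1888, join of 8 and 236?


In a divisor lattice, join = lcm (least common multiple).
gcd(8,236) = 4
lcm(8,236) = 8*236/gcd = 1888/4 = 472


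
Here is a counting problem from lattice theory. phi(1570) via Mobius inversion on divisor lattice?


phi(n) = n * prod_{p|n} (1 - 1/p).
Prime divisors of 1570: [2, 5, 157]
phi(1570) = 1570 * (1 - 1/2) * (1 - 1/5) * (1 - 1/157)
phi(1570) = 624


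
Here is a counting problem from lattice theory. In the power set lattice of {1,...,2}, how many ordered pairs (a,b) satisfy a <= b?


The order relation is {(a,b) : a <= b}, reflexive so it includes (a,a).
Examples: ({},{}), ({},{1,2}), ({},{1}), ({},{2}), ({1,2},{1,2}), ...
Total ordered pairs: 9


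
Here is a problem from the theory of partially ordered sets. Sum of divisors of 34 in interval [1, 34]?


Interval [1,34] in divisors of 34: [1, 2, 17, 34]
Sum = 54


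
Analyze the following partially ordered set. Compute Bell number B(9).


B(n) = number of set partitions of an n-element set.
B(n) satisfies the recurrence: B(n+1) = sum_k C(n,k)*B(k).
B(9) = 21147


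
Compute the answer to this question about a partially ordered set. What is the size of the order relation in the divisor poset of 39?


The order relation is {(a,b) : a <= b}, reflexive so it includes (a,a).
Examples: (1,1), (1,13), (1,3), (1,39), (13,13), ...
Total ordered pairs: 9


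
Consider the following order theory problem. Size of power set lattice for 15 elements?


Power set = 2^n.
2^15 = 32768


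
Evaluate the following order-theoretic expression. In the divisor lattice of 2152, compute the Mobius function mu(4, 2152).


In a divisor lattice, mu(a,b) = mu(b/a) where mu is the classical Mobius function.
b/a = 2152/4 = 538
Prime factorization of 538: primes [2, 269]
538 is squarefree with 2 prime factor(s), so mu(538) = (-1)^2 = 1


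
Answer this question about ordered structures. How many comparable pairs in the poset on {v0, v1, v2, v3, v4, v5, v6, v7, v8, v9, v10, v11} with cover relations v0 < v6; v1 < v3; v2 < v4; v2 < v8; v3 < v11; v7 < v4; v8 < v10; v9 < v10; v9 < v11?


A comparable pair {a,b} has a < b or b < a in the order.
Count unordered pairs where one element is strictly below the other.
Examples: {v0,v6}, {v1,v3}, {v1,v11}, {v2,v4}, ...
Total comparable pairs: 11


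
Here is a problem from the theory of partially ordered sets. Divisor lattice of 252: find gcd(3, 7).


In a divisor lattice, meet = gcd (greatest common divisor).
By Euclidean algorithm or factoring: gcd(3,7) = 1


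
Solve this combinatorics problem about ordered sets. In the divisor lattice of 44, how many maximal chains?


A maximal chain goes from the minimum element to a maximal element via cover relations.
Counting all min-to-max paths in the cover graph.
Total maximal chains: 3


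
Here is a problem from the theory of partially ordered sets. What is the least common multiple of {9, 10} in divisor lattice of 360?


In a divisor lattice, join = lcm (least common multiple).
Compute lcm iteratively: start with first element, then lcm(current, next).
Elements: [9, 10]
lcm(9,10) = 90
Final lcm = 90


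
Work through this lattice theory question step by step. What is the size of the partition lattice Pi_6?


B(n) = number of set partitions of an n-element set.
B(n) satisfies the recurrence: B(n+1) = sum_k C(n,k)*B(k).
B(6) = 203


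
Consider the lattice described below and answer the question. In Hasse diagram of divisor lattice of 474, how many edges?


A cover relation a -< b holds when a < b with no c strictly between.
Cover relations:
  1 -< 2
  1 -< 3
  1 -< 79
  2 -< 6
  2 -< 158
  3 -< 6
  3 -< 237
  6 -< 474
  ...4 more
Total: 12


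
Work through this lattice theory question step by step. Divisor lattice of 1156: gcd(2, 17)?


Meet=gcd.
gcd(2,17)=1


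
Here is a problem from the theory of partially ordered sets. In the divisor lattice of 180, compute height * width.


Height = length of longest chain minus 1; width = size of largest antichain.
A maximum chain: 1 | 5 | 15 | 45 | 90 | 180  (height 5).
A maximum antichain: {4, 6, 9, 10, 15}  (width 5).
Product = 5 * 5 = 25


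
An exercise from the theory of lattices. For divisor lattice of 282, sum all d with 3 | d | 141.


Interval [3,141] in divisors of 282: [3, 141]
Sum = 144


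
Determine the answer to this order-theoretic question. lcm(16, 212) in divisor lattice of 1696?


Join=lcm.
gcd(16,212)=4
lcm=848


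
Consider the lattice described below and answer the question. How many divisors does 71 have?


Divisors of 71: [1, 71]
Count: 2


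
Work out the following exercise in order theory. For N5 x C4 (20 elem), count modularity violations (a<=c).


Modular law: if a <= c then a v (b ^ c) = (a v b) ^ c.
Check all triples (a,b,c) with a <= c among 20 elements.
  e.g. a=(a,0), b=(c,0), c=(b,0): lhs=(a,0) != rhs=(b,0)
  e.g. a=(a,0), b=(c,1), c=(b,0): lhs=(a,0) != rhs=(b,0)
Total violating triples: 40


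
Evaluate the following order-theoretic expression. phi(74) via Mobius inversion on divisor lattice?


phi(n) = n * prod_{p|n} (1 - 1/p).
Prime divisors of 74: [2, 37]
phi(74) = 74 * (1 - 1/2) * (1 - 1/37)
phi(74) = 36


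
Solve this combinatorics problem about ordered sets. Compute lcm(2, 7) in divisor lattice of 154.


In a divisor lattice, join = lcm (least common multiple).
gcd(2,7) = 1
lcm(2,7) = 2*7/gcd = 14/1 = 14


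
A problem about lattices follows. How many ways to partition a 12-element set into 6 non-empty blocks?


S(n,k) = k*S(n-1,k) + S(n-1,k-1).
S(11,6) = 179487, S(11,5) = 246730
S(12,6) = 6*179487 + 246730 = 1076922 + 246730
S(12,6) = 1323652


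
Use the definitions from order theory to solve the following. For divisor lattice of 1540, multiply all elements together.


Divisors of 1540: [1, 2, 4, 5, 7, 10, 11, 14, 20, 22, 28, 35, 44, 55, 70, 77, 110, 140, 154, 220, 308, 385, 770, 1540]
Product = n^(d(n)/2) = 1540^(24/2)
Product = 177929783385962838621884416000000000000


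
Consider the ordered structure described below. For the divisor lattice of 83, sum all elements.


sigma(n) = sum of divisors.
Divisors of 83: [1, 83]
Sum = 84


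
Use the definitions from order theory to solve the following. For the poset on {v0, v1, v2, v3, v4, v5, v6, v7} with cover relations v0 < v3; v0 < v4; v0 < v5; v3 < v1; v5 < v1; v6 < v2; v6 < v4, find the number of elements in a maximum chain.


A chain is a totally ordered subset; we count the number of elements in a maximum chain.
Compute, for each element x, the size of the longest chain ending at x:
  v0: 1
  v6: 1
  v7: 1
  v2: 2
  v3: 2
  v5: 2
  ...
A maximum chain: v0 < v3 < v1
Number of elements in the longest chain: 3


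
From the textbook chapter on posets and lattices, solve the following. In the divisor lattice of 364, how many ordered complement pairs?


Complement pair (a,b): a meet b = bottom, a join b = top.
Here: gcd(a,b)=1 and lcm(a,b)=364, i.e. a*b=364 with a,b coprime.
Pairs found: (1,364), (4,91), (7,52), (13,28), ... (4 more)
Total ordered pairs: 8


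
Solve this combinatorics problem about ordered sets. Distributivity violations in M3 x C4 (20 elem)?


Distributive law: a ^ (b v c) = (a ^ b) v (a ^ c).
Check all 20^3 = 8000 ordered triples (a,b,c).
  e.g. a=(a1,0), b=(a2,0), c=(a3,0): lhs=(a1,0) != rhs=(0,0)
  e.g. a=(a1,0), b=(a2,0), c=(a3,1): lhs=(a1,0) != rhs=(0,0)
Total violating triples: 384


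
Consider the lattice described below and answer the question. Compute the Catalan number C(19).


C(n) = C(2n, n) / (n+1).
C(38, 19) = 35345263800
C(19) = 35345263800 / 20 = 1767263190


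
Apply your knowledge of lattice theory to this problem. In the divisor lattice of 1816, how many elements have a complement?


An element a is complemented if some b has a meet b = bottom, a join b = top.
a is complemented iff gcd(a, n/a)=1, i.e. a is a unitary divisor of 1816.
Complemented elements: 1, 8, 227, 1816
Count: 4


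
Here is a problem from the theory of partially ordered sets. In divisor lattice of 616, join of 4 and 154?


In a divisor lattice, join = lcm (least common multiple).
gcd(4,154) = 2
lcm(4,154) = 4*154/gcd = 616/2 = 308


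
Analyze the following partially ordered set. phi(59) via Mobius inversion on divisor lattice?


phi(n) = n * prod_{p|n} (1 - 1/p).
Prime divisors of 59: [59]
phi(59) = 59 * (1 - 1/59)
phi(59) = 58


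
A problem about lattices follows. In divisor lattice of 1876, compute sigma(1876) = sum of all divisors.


sigma(n) = sum of divisors.
Divisors of 1876: [1, 2, 4, 7, 14, 28, 67, 134, 268, 469, 938, 1876]
Sum = 3808


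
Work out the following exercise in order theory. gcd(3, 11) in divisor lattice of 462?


Meet=gcd.
gcd(3,11)=1


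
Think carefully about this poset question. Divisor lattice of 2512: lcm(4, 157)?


Join=lcm.
gcd(4,157)=1
lcm=628


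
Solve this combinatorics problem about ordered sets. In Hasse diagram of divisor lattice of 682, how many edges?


A cover relation a -< b holds when a < b with no c strictly between.
Cover relations:
  1 -< 2
  1 -< 11
  1 -< 31
  2 -< 22
  2 -< 62
  11 -< 22
  11 -< 341
  22 -< 682
  ...4 more
Total: 12


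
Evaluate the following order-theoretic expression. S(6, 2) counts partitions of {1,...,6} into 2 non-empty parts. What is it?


S(n,k) = k*S(n-1,k) + S(n-1,k-1).
S(5,2) = 15, S(5,1) = 1
S(6,2) = 2*15 + 1 = 30 + 1
S(6,2) = 31


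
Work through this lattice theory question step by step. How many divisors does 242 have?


Divisors of 242: [1, 2, 11, 22, 121, 242]
Count: 6


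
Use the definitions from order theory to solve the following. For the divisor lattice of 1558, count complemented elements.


An element a is complemented if some b has a meet b = bottom, a join b = top.
a is complemented iff gcd(a, n/a)=1, i.e. a is a unitary divisor of 1558.
Complemented elements: 1, 2, 19, 38, 41, 82, ... (2 more)
Count: 8


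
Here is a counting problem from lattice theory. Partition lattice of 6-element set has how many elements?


B(n) = number of set partitions of an n-element set.
B(n) satisfies the recurrence: B(n+1) = sum_k C(n,k)*B(k).
B(6) = 203


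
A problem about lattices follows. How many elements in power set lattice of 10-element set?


Power set = 2^n.
2^10 = 1024


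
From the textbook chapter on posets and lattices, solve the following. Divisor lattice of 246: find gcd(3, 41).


In a divisor lattice, meet = gcd (greatest common divisor).
By Euclidean algorithm or factoring: gcd(3,41) = 1


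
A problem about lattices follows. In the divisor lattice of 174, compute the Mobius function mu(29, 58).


In a divisor lattice, mu(a,b) = mu(b/a) where mu is the classical Mobius function.
b/a = 58/29 = 2
Prime factorization of 2: primes [2]
2 is squarefree with 1 prime factor(s), so mu(2) = (-1)^1 = -1


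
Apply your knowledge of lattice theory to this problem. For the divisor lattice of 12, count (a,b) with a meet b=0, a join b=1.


Complement pair (a,b): a meet b = bottom, a join b = top.
Here: gcd(a,b)=1 and lcm(a,b)=12, i.e. a*b=12 with a,b coprime.
Pairs found: (1,12), (3,4), (4,3), (12,1)
Total ordered pairs: 4


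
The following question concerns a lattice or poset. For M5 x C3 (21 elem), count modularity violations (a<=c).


Modular law: if a <= c then a v (b ^ c) = (a v b) ^ c.
Check all triples (a,b,c) with a <= c among 21 elements.
This lattice is modular (diamonds M_m and their chain-products are modular).
Total violating triples: 0


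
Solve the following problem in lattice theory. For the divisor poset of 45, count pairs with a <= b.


The order relation is {(a,b) : a <= b}, reflexive so it includes (a,a).
Examples: (1,1), (1,15), (1,3), (1,45), (1,5), ...
Total ordered pairs: 18


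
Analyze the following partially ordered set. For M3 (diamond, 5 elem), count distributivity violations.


Distributive law: a ^ (b v c) = (a ^ b) v (a ^ c).
Check all 5^3 = 125 ordered triples (a,b,c).
  e.g. a=a1, b=a2, c=a3: lhs=a1 != rhs=0
  e.g. a=a1, b=a3, c=a2: lhs=a1 != rhs=0
Total violating triples: 6


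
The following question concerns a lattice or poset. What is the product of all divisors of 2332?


Divisors of 2332: [1, 2, 4, 11, 22, 44, 53, 106, 212, 583, 1166, 2332]
Product = n^(d(n)/2) = 2332^(12/2)
Product = 160831560769750503424


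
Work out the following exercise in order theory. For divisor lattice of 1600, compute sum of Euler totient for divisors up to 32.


Divisors of 1600 up to 32: [1, 2, 4, 5, 8, 10, 16, 20, 25, 32]
phi values: [1, 1, 2, 4, 4, 4, 8, 8, 20, 16]
Sum = 68


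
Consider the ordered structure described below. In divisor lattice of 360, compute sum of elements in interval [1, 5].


Interval [1,5] in divisors of 360: [1, 5]
Sum = 6


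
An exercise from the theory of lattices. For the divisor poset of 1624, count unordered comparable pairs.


A comparable pair {a,b} has a < b or b < a in the order.
Count unordered pairs where one element is strictly below the other.
Examples: {1,2}, {1,4}, {1,7}, {1,8}, ...
Total comparable pairs: 74


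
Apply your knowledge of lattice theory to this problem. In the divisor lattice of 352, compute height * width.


Height = length of longest chain minus 1; width = size of largest antichain.
A maximum chain: 1 | 11 | 22 | 44 | 88 | 176 | 352  (height 6).
A maximum antichain: {2, 11}  (width 2).
Product = 6 * 2 = 12


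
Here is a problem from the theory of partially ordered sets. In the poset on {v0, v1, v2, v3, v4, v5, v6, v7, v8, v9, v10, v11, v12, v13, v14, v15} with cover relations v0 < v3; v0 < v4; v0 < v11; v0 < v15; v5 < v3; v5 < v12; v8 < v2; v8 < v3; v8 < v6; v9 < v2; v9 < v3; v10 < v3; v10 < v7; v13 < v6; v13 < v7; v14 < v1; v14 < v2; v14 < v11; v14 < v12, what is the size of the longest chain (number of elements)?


A chain is a totally ordered subset; we count the number of elements in a maximum chain.
Compute, for each element x, the size of the longest chain ending at x:
  v0: 1
  v5: 1
  v8: 1
  v9: 1
  v10: 1
  v13: 1
  ...
A maximum chain: v14 < v1
Number of elements in the longest chain: 2


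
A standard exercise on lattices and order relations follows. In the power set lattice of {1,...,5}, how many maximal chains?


A maximal chain goes from the minimum element to a maximal element via cover relations.
Counting all min-to-max paths in the cover graph.
Total maximal chains: 120


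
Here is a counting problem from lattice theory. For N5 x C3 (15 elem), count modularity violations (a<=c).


Modular law: if a <= c then a v (b ^ c) = (a v b) ^ c.
Check all triples (a,b,c) with a <= c among 15 elements.
  e.g. a=(a,0), b=(c,0), c=(b,0): lhs=(a,0) != rhs=(b,0)
  e.g. a=(a,0), b=(c,1), c=(b,0): lhs=(a,0) != rhs=(b,0)
Total violating triples: 18


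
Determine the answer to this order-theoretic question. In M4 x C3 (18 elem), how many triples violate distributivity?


Distributive law: a ^ (b v c) = (a ^ b) v (a ^ c).
Check all 18^3 = 5832 ordered triples (a,b,c).
  e.g. a=(a1,0), b=(a2,0), c=(a3,0): lhs=(a1,0) != rhs=(0,0)
  e.g. a=(a1,0), b=(a2,0), c=(a3,1): lhs=(a1,0) != rhs=(0,0)
Total violating triples: 648


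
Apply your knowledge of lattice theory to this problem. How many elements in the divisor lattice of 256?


Divisors of 256: [1, 2, 4, 8, 16, 32, 64, 128, 256]
Count: 9


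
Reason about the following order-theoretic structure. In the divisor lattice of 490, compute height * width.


Height = length of longest chain minus 1; width = size of largest antichain.
A maximum chain: 1 | 7 | 49 | 245 | 490  (height 4).
A maximum antichain: {10, 14, 35, 49}  (width 4).
Product = 4 * 4 = 16


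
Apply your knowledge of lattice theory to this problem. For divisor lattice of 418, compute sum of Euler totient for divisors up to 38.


Divisors of 418 up to 38: [1, 2, 11, 19, 22, 38]
phi values: [1, 1, 10, 18, 10, 18]
Sum = 58


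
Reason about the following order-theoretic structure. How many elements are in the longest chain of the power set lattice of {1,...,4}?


A chain is a totally ordered subset; we count the number of elements in a maximum chain.
Compute, for each element x, the size of the longest chain ending at x:
  {}: 1
  {1}: 2
  {2}: 2
  {3}: 2
  {4}: 2
  {1,2}: 3
  ...
A maximum chain: {} < {1} < {1,2} < {1,2,3} < {1,2,3,4}
Number of elements in the longest chain: 5


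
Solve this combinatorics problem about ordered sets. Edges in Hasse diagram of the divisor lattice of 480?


A cover relation a -< b holds when a < b with no c strictly between.
Cover relations:
  1 -< 2
  1 -< 3
  1 -< 5
  2 -< 4
  2 -< 6
  2 -< 10
  3 -< 6
  3 -< 15
  ...36 more
Total: 44


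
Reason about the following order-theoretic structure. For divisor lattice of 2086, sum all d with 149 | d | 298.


Interval [149,298] in divisors of 2086: [149, 298]
Sum = 447


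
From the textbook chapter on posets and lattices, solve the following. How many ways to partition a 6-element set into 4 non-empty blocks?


S(n,k) = k*S(n-1,k) + S(n-1,k-1).
S(5,4) = 10, S(5,3) = 25
S(6,4) = 4*10 + 25 = 40 + 25
S(6,4) = 65


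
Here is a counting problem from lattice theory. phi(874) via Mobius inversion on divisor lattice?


phi(n) = n * prod_{p|n} (1 - 1/p).
Prime divisors of 874: [2, 19, 23]
phi(874) = 874 * (1 - 1/2) * (1 - 1/19) * (1 - 1/23)
phi(874) = 396


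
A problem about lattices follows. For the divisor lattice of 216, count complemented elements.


An element a is complemented if some b has a meet b = bottom, a join b = top.
a is complemented iff gcd(a, n/a)=1, i.e. a is a unitary divisor of 216.
Complemented elements: 1, 8, 27, 216
Count: 4


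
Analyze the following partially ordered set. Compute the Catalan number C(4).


C(n) = C(2n, n) / (n+1).
C(8, 4) = 70
C(4) = 70 / 5 = 14


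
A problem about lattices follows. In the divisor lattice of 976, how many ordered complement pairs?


Complement pair (a,b): a meet b = bottom, a join b = top.
Here: gcd(a,b)=1 and lcm(a,b)=976, i.e. a*b=976 with a,b coprime.
Pairs found: (1,976), (16,61), (61,16), (976,1)
Total ordered pairs: 4


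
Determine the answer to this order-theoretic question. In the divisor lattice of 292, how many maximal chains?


A maximal chain goes from the minimum element to a maximal element via cover relations.
Counting all min-to-max paths in the cover graph.
Total maximal chains: 3


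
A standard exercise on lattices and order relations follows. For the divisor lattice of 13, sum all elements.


sigma(n) = sum of divisors.
Divisors of 13: [1, 13]
Sum = 14


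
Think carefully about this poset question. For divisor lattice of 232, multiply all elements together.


Divisors of 232: [1, 2, 4, 8, 29, 58, 116, 232]
Product = n^(d(n)/2) = 232^(8/2)
Product = 2897022976


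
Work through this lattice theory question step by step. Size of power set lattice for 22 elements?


Power set = 2^n.
2^22 = 4194304


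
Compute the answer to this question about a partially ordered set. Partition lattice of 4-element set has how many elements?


B(n) = number of set partitions of an n-element set.
B(n) satisfies the recurrence: B(n+1) = sum_k C(n,k)*B(k).
B(4) = 15


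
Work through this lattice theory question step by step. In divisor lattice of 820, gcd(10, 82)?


Meet=gcd.
gcd(10,82)=2


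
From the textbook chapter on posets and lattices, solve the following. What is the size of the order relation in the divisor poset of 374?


The order relation is {(a,b) : a <= b}, reflexive so it includes (a,a).
Examples: (1,1), (1,11), (1,17), (1,187), (1,2), ...
Total ordered pairs: 27


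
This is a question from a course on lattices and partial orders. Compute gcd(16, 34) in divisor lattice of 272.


In a divisor lattice, meet = gcd (greatest common divisor).
By Euclidean algorithm or factoring: gcd(16,34) = 2


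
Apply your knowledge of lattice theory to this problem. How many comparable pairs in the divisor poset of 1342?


A comparable pair {a,b} has a < b or b < a in the order.
Count unordered pairs where one element is strictly below the other.
Examples: {1,2}, {1,11}, {1,22}, {1,61}, ...
Total comparable pairs: 19


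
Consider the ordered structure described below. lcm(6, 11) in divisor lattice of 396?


Join=lcm.
gcd(6,11)=1
lcm=66


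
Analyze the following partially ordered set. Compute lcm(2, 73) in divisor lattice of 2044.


In a divisor lattice, join = lcm (least common multiple).
gcd(2,73) = 1
lcm(2,73) = 2*73/gcd = 146/1 = 146


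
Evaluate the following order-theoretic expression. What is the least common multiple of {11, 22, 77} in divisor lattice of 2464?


In a divisor lattice, join = lcm (least common multiple).
Compute lcm iteratively: start with first element, then lcm(current, next).
Elements: [11, 22, 77]
lcm(11,22) = 22
lcm(22,77) = 154
Final lcm = 154


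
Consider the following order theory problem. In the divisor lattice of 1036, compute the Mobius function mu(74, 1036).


In a divisor lattice, mu(a,b) = mu(b/a) where mu is the classical Mobius function.
b/a = 1036/74 = 14
Prime factorization of 14: primes [2, 7]
14 is squarefree with 2 prime factor(s), so mu(14) = (-1)^2 = 1


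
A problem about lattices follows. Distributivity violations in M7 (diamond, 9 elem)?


Distributive law: a ^ (b v c) = (a ^ b) v (a ^ c).
Check all 9^3 = 729 ordered triples (a,b,c).
  e.g. a=a1, b=a2, c=a3: lhs=a1 != rhs=0
  e.g. a=a1, b=a2, c=a4: lhs=a1 != rhs=0
Total violating triples: 210


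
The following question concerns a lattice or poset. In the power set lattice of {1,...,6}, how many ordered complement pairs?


Complement pair (a,b): a meet b = bottom, a join b = top.
Here: A intersect B = {} and A union B = {1,...,6}.
Pairs found: ({},{1,2,3,4,5,6}), ({1},{2,3,4,5,6}), ({2},{1,3,4,5,6}), ({3},{1,2,4,5,6}), ... (60 more)
Total ordered pairs: 64


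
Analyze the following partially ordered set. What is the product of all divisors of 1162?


Divisors of 1162: [1, 2, 7, 14, 83, 166, 581, 1162]
Product = n^(d(n)/2) = 1162^(8/2)
Product = 1823158859536


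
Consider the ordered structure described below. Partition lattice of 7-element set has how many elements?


B(n) = number of set partitions of an n-element set.
B(n) satisfies the recurrence: B(n+1) = sum_k C(n,k)*B(k).
B(7) = 877


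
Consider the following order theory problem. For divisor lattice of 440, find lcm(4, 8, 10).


In a divisor lattice, join = lcm (least common multiple).
Compute lcm iteratively: start with first element, then lcm(current, next).
Elements: [4, 8, 10]
lcm(4,8) = 8
lcm(8,10) = 40
Final lcm = 40


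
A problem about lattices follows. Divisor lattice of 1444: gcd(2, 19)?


Meet=gcd.
gcd(2,19)=1


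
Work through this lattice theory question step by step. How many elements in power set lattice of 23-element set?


Power set = 2^n.
2^23 = 8388608


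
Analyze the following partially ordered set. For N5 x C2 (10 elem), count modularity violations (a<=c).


Modular law: if a <= c then a v (b ^ c) = (a v b) ^ c.
Check all triples (a,b,c) with a <= c among 10 elements.
  e.g. a=(a,0), b=(c,0), c=(b,0): lhs=(a,0) != rhs=(b,0)
  e.g. a=(a,0), b=(c,1), c=(b,0): lhs=(a,0) != rhs=(b,0)
Total violating triples: 6


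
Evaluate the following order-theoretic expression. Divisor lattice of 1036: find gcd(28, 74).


In a divisor lattice, meet = gcd (greatest common divisor).
By Euclidean algorithm or factoring: gcd(28,74) = 2


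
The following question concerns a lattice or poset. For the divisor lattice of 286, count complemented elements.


An element a is complemented if some b has a meet b = bottom, a join b = top.
a is complemented iff gcd(a, n/a)=1, i.e. a is a unitary divisor of 286.
Complemented elements: 1, 2, 11, 13, 22, 26, ... (2 more)
Count: 8


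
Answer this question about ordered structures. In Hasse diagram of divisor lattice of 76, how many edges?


A cover relation a -< b holds when a < b with no c strictly between.
Cover relations:
  1 -< 2
  1 -< 19
  2 -< 4
  2 -< 38
  4 -< 76
  19 -< 38
  38 -< 76
Total: 7


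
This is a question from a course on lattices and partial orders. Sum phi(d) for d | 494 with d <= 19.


Divisors of 494 up to 19: [1, 2, 13, 19]
phi values: [1, 1, 12, 18]
Sum = 32


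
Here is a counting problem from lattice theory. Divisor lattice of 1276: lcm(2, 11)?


Join=lcm.
gcd(2,11)=1
lcm=22


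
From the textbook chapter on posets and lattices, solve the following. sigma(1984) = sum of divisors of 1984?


sigma(n) = sum of divisors.
Divisors of 1984: [1, 2, 4, 8, 16, 31, 32, 62, 64, 124, 248, 496, 992, 1984]
Sum = 4064


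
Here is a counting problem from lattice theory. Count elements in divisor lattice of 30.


Divisors of 30: [1, 2, 3, 5, 6, 10, 15, 30]
Count: 8


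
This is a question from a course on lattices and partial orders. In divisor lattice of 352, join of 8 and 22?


In a divisor lattice, join = lcm (least common multiple).
gcd(8,22) = 2
lcm(8,22) = 8*22/gcd = 176/2 = 88


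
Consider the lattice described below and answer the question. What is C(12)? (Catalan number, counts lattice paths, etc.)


C(n) = C(2n, n) / (n+1).
C(24, 12) = 2704156
C(12) = 2704156 / 13 = 208012


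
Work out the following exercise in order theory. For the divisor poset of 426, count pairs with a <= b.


The order relation is {(a,b) : a <= b}, reflexive so it includes (a,a).
Examples: (1,1), (1,142), (1,2), (1,213), (1,3), ...
Total ordered pairs: 27


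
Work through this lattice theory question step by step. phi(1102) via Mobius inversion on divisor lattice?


phi(n) = n * prod_{p|n} (1 - 1/p).
Prime divisors of 1102: [2, 19, 29]
phi(1102) = 1102 * (1 - 1/2) * (1 - 1/19) * (1 - 1/29)
phi(1102) = 504


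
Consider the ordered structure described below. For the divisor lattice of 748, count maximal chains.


A maximal chain goes from the minimum element to a maximal element via cover relations.
Counting all min-to-max paths in the cover graph.
Total maximal chains: 12


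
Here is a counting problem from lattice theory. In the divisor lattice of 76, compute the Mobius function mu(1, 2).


In a divisor lattice, mu(a,b) = mu(b/a) where mu is the classical Mobius function.
b/a = 2/1 = 2
Prime factorization of 2: primes [2]
2 is squarefree with 1 prime factor(s), so mu(2) = (-1)^1 = -1


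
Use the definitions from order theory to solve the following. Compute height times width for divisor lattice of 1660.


Height = length of longest chain minus 1; width = size of largest antichain.
A maximum chain: 1 | 83 | 415 | 830 | 1660  (height 4).
A maximum antichain: {4, 10, 166, 415}  (width 4).
Product = 4 * 4 = 16


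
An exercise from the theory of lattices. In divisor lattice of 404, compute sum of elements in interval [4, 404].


Interval [4,404] in divisors of 404: [4, 404]
Sum = 408


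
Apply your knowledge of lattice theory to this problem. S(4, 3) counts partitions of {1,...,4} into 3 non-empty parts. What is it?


S(n,k) = k*S(n-1,k) + S(n-1,k-1).
S(3,3) = 1, S(3,2) = 3
S(4,3) = 3*1 + 3 = 3 + 3
S(4,3) = 6


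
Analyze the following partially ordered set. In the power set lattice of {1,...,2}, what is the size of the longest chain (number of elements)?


A chain is a totally ordered subset; we count the number of elements in a maximum chain.
Compute, for each element x, the size of the longest chain ending at x:
  {}: 1
  {1}: 2
  {2}: 2
  {1,2}: 3
A maximum chain: {} < {1} < {1,2}
Number of elements in the longest chain: 3


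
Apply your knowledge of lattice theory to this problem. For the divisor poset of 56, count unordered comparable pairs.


A comparable pair {a,b} has a < b or b < a in the order.
Count unordered pairs where one element is strictly below the other.
Examples: {1,2}, {1,4}, {1,7}, {1,8}, ...
Total comparable pairs: 22


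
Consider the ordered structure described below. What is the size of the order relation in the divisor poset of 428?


The order relation is {(a,b) : a <= b}, reflexive so it includes (a,a).
Examples: (1,1), (1,107), (1,2), (1,214), (1,4), ...
Total ordered pairs: 18


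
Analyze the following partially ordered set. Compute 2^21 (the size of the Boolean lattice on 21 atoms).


Power set = 2^n.
2^21 = 2097152


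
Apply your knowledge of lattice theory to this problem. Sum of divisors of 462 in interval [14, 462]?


Interval [14,462] in divisors of 462: [14, 42, 154, 462]
Sum = 672


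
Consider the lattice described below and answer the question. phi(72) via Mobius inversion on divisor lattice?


phi(n) = n * prod_{p|n} (1 - 1/p).
Prime divisors of 72: [2, 3]
phi(72) = 72 * (1 - 1/2) * (1 - 1/3)
phi(72) = 24


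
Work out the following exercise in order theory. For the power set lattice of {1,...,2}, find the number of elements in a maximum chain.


A chain is a totally ordered subset; we count the number of elements in a maximum chain.
Compute, for each element x, the size of the longest chain ending at x:
  {}: 1
  {1}: 2
  {2}: 2
  {1,2}: 3
A maximum chain: {} < {1} < {1,2}
Number of elements in the longest chain: 3


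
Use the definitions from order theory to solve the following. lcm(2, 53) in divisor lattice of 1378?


Join=lcm.
gcd(2,53)=1
lcm=106


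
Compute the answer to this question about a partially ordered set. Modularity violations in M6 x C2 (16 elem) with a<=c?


Modular law: if a <= c then a v (b ^ c) = (a v b) ^ c.
Check all triples (a,b,c) with a <= c among 16 elements.
This lattice is modular (diamonds M_m and their chain-products are modular).
Total violating triples: 0


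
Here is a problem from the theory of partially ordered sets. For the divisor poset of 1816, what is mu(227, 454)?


In a divisor lattice, mu(a,b) = mu(b/a) where mu is the classical Mobius function.
b/a = 454/227 = 2
Prime factorization of 2: primes [2]
2 is squarefree with 1 prime factor(s), so mu(2) = (-1)^1 = -1


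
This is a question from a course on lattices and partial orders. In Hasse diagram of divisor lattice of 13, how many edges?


A cover relation a -< b holds when a < b with no c strictly between.
Cover relations:
  1 -< 13
Total: 1


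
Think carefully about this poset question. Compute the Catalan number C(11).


C(n) = C(2n, n) / (n+1).
C(22, 11) = 705432
C(11) = 705432 / 12 = 58786


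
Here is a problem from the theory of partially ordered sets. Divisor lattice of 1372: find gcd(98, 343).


In a divisor lattice, meet = gcd (greatest common divisor).
By Euclidean algorithm or factoring: gcd(98,343) = 49


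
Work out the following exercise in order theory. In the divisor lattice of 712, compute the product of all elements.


Divisors of 712: [1, 2, 4, 8, 89, 178, 356, 712]
Product = n^(d(n)/2) = 712^(8/2)
Product = 256992219136


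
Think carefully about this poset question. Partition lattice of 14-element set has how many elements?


B(n) = number of set partitions of an n-element set.
B(n) satisfies the recurrence: B(n+1) = sum_k C(n,k)*B(k).
B(14) = 190899322


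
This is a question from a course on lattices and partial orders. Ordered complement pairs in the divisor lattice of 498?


Complement pair (a,b): a meet b = bottom, a join b = top.
Here: gcd(a,b)=1 and lcm(a,b)=498, i.e. a*b=498 with a,b coprime.
Pairs found: (1,498), (2,249), (3,166), (6,83), ... (4 more)
Total ordered pairs: 8


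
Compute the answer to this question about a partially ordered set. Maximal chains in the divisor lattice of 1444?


A maximal chain goes from the minimum element to a maximal element via cover relations.
Counting all min-to-max paths in the cover graph.
Total maximal chains: 6


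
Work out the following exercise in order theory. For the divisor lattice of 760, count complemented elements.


An element a is complemented if some b has a meet b = bottom, a join b = top.
a is complemented iff gcd(a, n/a)=1, i.e. a is a unitary divisor of 760.
Complemented elements: 1, 5, 8, 19, 40, 95, ... (2 more)
Count: 8


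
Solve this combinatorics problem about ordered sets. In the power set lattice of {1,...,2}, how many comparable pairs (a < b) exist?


A comparable pair {a,b} has a < b or b < a in the order.
Count unordered pairs where one element is strictly below the other.
Examples: {{},{1}}, {{},{2}}, {{},{1,2}}, {{1},{1,2}}, ...
Total comparable pairs: 5


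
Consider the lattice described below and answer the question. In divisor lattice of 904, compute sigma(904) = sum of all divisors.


sigma(n) = sum of divisors.
Divisors of 904: [1, 2, 4, 8, 113, 226, 452, 904]
Sum = 1710


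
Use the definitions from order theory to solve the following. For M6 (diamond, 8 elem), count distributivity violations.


Distributive law: a ^ (b v c) = (a ^ b) v (a ^ c).
Check all 8^3 = 512 ordered triples (a,b,c).
  e.g. a=a1, b=a2, c=a3: lhs=a1 != rhs=0
  e.g. a=a1, b=a2, c=a4: lhs=a1 != rhs=0
Total violating triples: 120


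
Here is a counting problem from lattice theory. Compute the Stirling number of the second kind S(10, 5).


S(n,k) = k*S(n-1,k) + S(n-1,k-1).
S(9,5) = 6951, S(9,4) = 7770
S(10,5) = 5*6951 + 7770 = 34755 + 7770
S(10,5) = 42525


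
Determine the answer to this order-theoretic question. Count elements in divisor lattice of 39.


Divisors of 39: [1, 3, 13, 39]
Count: 4


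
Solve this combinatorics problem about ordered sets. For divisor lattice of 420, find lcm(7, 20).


In a divisor lattice, join = lcm (least common multiple).
Compute lcm iteratively: start with first element, then lcm(current, next).
Elements: [7, 20]
lcm(7,20) = 140
Final lcm = 140


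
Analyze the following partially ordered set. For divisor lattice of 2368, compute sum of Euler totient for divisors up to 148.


Divisors of 2368 up to 148: [1, 2, 4, 8, 16, 32, 37, 64, 74, 148]
phi values: [1, 1, 2, 4, 8, 16, 36, 32, 36, 72]
Sum = 208


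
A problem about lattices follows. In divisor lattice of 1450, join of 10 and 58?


In a divisor lattice, join = lcm (least common multiple).
gcd(10,58) = 2
lcm(10,58) = 10*58/gcd = 580/2 = 290
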